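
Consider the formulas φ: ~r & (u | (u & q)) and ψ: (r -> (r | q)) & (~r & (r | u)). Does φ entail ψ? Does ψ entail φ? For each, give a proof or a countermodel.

The biconditional holds.

(⟸) Assume the antecedent. If r is true, the antecedent cannot hold. If r is false, the antecedent forces (r = F, q = F, u = T) or (r = F, q = T, u = T), and ~r & (u | (u & q)) holds there. Either way ~r & (u | (u & q)) holds.

(⟹) Assume the antecedent. If r is true, the antecedent cannot hold. If r is false, the antecedent forces (r = F, q = F, u = T) or (r = F, q = T, u = T), and the consequent holds there. Either way the consequent holds.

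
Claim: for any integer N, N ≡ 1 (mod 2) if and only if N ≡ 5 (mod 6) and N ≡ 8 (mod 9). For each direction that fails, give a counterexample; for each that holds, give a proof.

Only the reverse direction holds.

(⟹) This fails: N = 1 gives 1 ≡ 1 (mod 2) but 1 ≡ 1 (mod 6), so the conjunction on the right does not hold.

(⟸) Conversely, if N ≡ 5 (mod 6) and N ≡ 8 (mod 9), then by the Chinese remainder theorem N ≡ 17 (mod 18). Since 17 ≡ 1 (mod 2) and 2 ∣ 18, we get N ≡ 1 (mod 2).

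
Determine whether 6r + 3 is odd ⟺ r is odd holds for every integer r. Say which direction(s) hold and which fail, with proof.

[⇒] This fails: take r = 6. Then 6r + 3 = 39, which is odd, yet r = 6 is even, not odd.

[⇐] Suppose r is odd. Since 6 is even, 6r is even for every r, so 6r + 3 has the same parity as 3, which is odd. Hence 6r + 3 is odd.

The forward direction fails; the converse holds.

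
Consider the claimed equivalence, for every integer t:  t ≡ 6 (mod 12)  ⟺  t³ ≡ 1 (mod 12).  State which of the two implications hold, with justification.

Neither implication holds.

Forward direction. This fails: take t = 6. Then 6 ≡ 6 (mod 12), but 6³ = 216 ≡ 0 (mod 12), not 1.

Converse. This fails: take t = 1. Then 1³ = 1 ≡ 1 (mod 12), yet 1 ≡ 1 (mod 12), not 6.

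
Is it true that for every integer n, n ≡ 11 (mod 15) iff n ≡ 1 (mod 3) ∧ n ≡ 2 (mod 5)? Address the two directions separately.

[⇒] This fails: n = 11 gives 11 ≡ 11 (mod 15) but 11 ≡ 2 (mod 3), so the conjunction on the right does not hold.

[⇐] This fails: n = 7 satisfies both congruences on the right (7 ≡ 1 mod 3 and 7 ≡ 2 mod 5) yet 7 ≡ 7 (mod 15), not 11.

Both directions fail.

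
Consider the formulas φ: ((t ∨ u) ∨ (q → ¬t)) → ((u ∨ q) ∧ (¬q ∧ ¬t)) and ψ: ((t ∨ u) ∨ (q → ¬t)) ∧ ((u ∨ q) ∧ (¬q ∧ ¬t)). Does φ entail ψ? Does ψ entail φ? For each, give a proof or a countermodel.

(⇐) Assume the antecedent. If u is true, the antecedent forces (u = T, q = F, t = F), and the consequent holds there. If u is false, the antecedent cannot hold. Either way the consequent holds.

(⇒) Assume the antecedent. If u is true, the antecedent forces (u = T, q = F, t = F), and the consequent holds there. If u is false, the antecedent cannot hold. Either way the consequent holds.

Both implications hold.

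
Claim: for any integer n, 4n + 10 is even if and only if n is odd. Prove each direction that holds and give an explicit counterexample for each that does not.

[⇒] This fails: take n = 0. Then 4n + 10 = 10, which is even, yet n = 0 is even, not odd.

[⇐] Suppose n is odd. Since 4 is even, 4n is even for every n, so 4n + 10 has the same parity as 10, which is even. Hence 4n + 10 is even.

The forward direction fails; the converse holds.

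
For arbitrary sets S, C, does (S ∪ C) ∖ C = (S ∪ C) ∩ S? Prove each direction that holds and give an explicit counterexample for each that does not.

Only the forward inclusion holds.

Reverse inclusion. This inclusion fails. Take S = {1}, C = {1}; then 1 ∈ (S ∪ C) ∩ S but 1 ∉ (S ∪ C) ∖ C.

Forward inclusion. Let x ∈ (S ∪ C) ∖ C. Then x ∈ S and x ∉ C, from which x ∈ (S ∪ C) ∩ S.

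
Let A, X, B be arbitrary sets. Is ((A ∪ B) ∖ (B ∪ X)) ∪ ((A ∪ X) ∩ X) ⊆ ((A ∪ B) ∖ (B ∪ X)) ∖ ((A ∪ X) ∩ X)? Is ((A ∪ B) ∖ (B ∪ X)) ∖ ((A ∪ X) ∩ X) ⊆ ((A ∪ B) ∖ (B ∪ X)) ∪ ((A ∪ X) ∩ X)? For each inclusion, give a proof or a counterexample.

Only the reverse inclusion holds.

(⊇) Let x ∈ ((A ∪ B) ∖ (B ∪ X)) ∖ ((A ∪ X) ∩ X). Then x ∈ A and x ∉ X, B, from which x ∈ ((A ∪ B) ∖ (B ∪ X)) ∪ ((A ∪ X) ∩ X).

(⊆) This inclusion fails. Take A = ∅, X = {1}, B = ∅; then 1 ∈ ((A ∪ B) ∖ (B ∪ X)) ∪ ((A ∪ X) ∩ X) but 1 ∉ ((A ∪ B) ∖ (B ∪ X)) ∖ ((A ∪ X) ∩ X).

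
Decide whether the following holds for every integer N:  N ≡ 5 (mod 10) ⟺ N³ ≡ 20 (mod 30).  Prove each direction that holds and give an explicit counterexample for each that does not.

Both directions fail.

(→) This fails: take N = 5. Then 5 ≡ 5 (mod 10), but 5³ = 125 ≡ 5 (mod 30), not 20.

(←) This fails: take N = 20. Then 20³ = 8000 ≡ 20 (mod 30), yet 20 ≡ 0 (mod 10), not 5.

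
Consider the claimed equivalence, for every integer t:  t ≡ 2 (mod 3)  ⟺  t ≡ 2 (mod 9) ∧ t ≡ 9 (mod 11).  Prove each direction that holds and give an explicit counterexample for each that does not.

(⇐) If t ≡ 2 (mod 9) and t ≡ 9 (mod 11), then by the Chinese remainder theorem t ≡ 20 (mod 99). Since 20 ≡ 2 (mod 3) and 3 ∣ 99, we get t ≡ 2 (mod 3).

(⇒) This fails: t = 2 gives 2 ≡ 2 (mod 3) but 2 ≡ 2 (mod 11), so the conjunction on the right does not hold.

The forward direction fails; the converse holds.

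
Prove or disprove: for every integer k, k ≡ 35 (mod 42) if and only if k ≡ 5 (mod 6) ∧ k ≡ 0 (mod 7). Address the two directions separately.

(⇒) Suppose k ≡ 35 (mod 42); write k = 42j + 35. Since 6 ∣ 42, reducing mod 6 gives k ≡ 35 ≡ 5 (mod 6); since 7 ∣ 42, reducing mod 7 gives k ≡ 35 ≡ 0 (mod 7).

(⇐) Conversely, if k ≡ 5 (mod 6) and k ≡ 0 (mod 7), then by the Chinese remainder theorem k ≡ 35 (mod 42). This is exactly k ≡ 35 (mod 42).

Both implications hold.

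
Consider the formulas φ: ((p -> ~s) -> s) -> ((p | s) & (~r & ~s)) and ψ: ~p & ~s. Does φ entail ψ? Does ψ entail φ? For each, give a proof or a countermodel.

(⇒) This fails. Under s = F, r = F, p = T, the left side is true but the right side is false.

(⇐) Assume the antecedent. If s is true, the antecedent cannot hold. If s is false, the consequent reduces to true regardless of the other variables. Either way the consequent holds.

(⇒) fails; (⇐) holds.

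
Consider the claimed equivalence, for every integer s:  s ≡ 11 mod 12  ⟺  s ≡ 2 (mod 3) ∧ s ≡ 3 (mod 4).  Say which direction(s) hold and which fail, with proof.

Both directions hold; the statement is true.

Converse. If s ≡ 2 (mod 3) and s ≡ 3 (mod 4), then by the Chinese remainder theorem s ≡ 11 (mod 12). This is exactly s ≡ 11 (mod 12).

Forward direction. Suppose s ≡ 11 (mod 12); write s = 12j + 11. Since 3 ∣ 12, reducing mod 3 gives s ≡ 11 ≡ 2 (mod 3); since 4 ∣ 12, reducing mod 4 gives s ≡ 11 ≡ 3 (mod 4).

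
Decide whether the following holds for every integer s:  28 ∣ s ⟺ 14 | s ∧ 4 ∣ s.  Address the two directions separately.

Both directions hold.

(⇐) Suppose 14 ∣ s and 4 ∣ s. Any common multiple of 14 and 4 is a multiple of their lcm; here lcm(14, 4) = 14·4/gcd(14, 4) = 56/2 = 28, so 28 ∣ s.

(⇒) If 28 ∣ s, write s = 28q. Since 28 = 2·14, s = 14·(2q), so 14 ∣ s; and since 28 = 7·4, s = 4·(7q), so 4 ∣ s.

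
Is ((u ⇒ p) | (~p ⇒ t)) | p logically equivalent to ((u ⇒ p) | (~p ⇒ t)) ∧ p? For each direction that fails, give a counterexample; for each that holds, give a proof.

[⇒] This fails. Under p = F, t = F, u = F, the left side is true but the right side is false.

[⇐] Assume the antecedent. If p is true, ((u ⇒ p) | (~p ⇒ t)) | p reduces to true regardless of the other variables. If p is false, the antecedent cannot hold. Either way ((u ⇒ p) | (~p ⇒ t)) | p holds.

The forward direction fails; the converse holds.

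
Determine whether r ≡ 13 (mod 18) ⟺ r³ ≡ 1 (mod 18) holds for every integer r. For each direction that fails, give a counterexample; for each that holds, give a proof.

Not equivalent: only (⇒) holds.

(⟸) This fails: take r = 1. Then 1³ = 1 ≡ 1 (mod 18), yet 1 ≡ 1 (mod 18), not 13.

(⟹) Suppose r ≡ 13 (mod 18). Write r = 18j + 13. Then (18j + 13)³ = 5832j³ + 12636j² + 9126j + 2197 = 18(324j³ + 702j² + 507j + 122) + 1, so r³ ≡ 1 (mod 18).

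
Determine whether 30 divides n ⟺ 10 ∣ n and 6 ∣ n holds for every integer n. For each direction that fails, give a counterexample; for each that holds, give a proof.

(⇐) Suppose 10 ∣ n and 6 ∣ n. Any common multiple of 10 and 6 is a multiple of their lcm; here lcm(10, 6) = 10·6/gcd(10, 6) = 60/2 = 30, so 30 ∣ n.

(⇒) If 30 ∣ n, write n = 30q. Since 30 = 3·10, n = 10·(3q), so 10 ∣ n; and since 30 = 5·6, n = 6·(5q), so 6 ∣ n.

Both implications hold.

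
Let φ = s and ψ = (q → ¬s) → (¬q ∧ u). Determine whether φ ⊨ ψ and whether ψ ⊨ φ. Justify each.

[⇒] This fails. Under u = F, q = F, s = T, the left side is true but the right side is false.

[⇐] This fails. Under u = T, q = F, s = F, the left side is false but the right side is true.

Neither direction holds.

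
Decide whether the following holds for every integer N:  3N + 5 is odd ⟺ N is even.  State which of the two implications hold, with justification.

(←) Suppose N is even; write N = 2j. Then 3N + 5 = 3·(2j) + 5 = 2·3j + 5, which is odd.

(→) Suppose 3N + 5 is odd. Since 3 is odd, 3N and N have the same parity, so 3N + 5 ≡ N + 5 (mod 2). As 5 is odd, 3N + 5 is odd exactly when N is even. Thus N is even.

The biconditional holds.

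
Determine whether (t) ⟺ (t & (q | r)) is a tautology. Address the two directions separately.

[⇒] This fails. Under q = F, t = T, r = F, the left side is true but the right side is false.

[⇐] Assume the antecedent. If q is true, the antecedent forces (q = T, t = T, r = F) or (q = T, t = T, r = T), and t holds there. If q is false, the antecedent forces (q = F, t = T, r = T), and t holds there. Either way t holds.

(⇒) fails; (⇐) holds.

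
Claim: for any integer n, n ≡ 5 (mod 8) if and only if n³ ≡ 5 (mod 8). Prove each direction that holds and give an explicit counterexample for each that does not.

(⟹) Suppose n ≡ 5 (mod 8). Write n = 8j + 5. Then (8j + 5)³ = 512j³ + 960j² + 600j + 125 = 8(64j³ + 120j² + 75j + 15) + 5, so n³ ≡ 5 (mod 8).

(⟸) For the converse, argue contrapositively. If n ≢ 5 (mod 8), then n is congruent to one of 0, 1, 2, 3, 4, 6, 7 modulo 8, and these give n³ ≡ 0, 1, 0, 3, 0, 0, 7 respectively — never 5.

Both directions hold.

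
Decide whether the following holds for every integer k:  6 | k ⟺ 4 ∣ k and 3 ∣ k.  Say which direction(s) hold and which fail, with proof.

Only the reverse direction holds.

[⇒] This fails: take k = 6. Certainly 6 ∣ 6, but 4 ∤ 6.

[⇐] Suppose 4 ∣ k and 3 ∣ k. Any common multiple of 4 and 3 is a multiple of their lcm; here gcd(4, 3) = 1, so lcm(4, 3) = 4·3 = 12, so 12 ∣ k. Since 6 ∣ 12, it follows that 6 ∣ k.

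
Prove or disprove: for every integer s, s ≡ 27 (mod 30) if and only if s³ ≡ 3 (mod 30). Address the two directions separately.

(⟹) Suppose s ≡ 27 (mod 30). Write s = 30j + 27. Then (30j + 27)³ = 27000j³ + 72900j² + 65610j + 19683 = 30(900j³ + 2430j² + 2187j + 656) + 3, so s³ ≡ 3 (mod 30).

(⟸) Conversely, suppose s³ ≡ 3 (mod 30). The only residue r in {0, …, 29} with r³ ≡ 3 (mod 30) is r = 27, so s ≡ 27 (mod 30).

The biconditional holds.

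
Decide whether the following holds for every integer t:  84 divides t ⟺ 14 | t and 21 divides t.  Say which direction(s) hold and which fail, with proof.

Forward direction. If 84 ∣ t, write t = 84q. Since 84 = 6·14, t = 14·(6q), so 14 ∣ t; and since 84 = 4·21, t = 21·(4q), so 21 ∣ t.

Converse. This fails: take t = 42. Both 14 ∣ 42 and 21 ∣ 42, yet 42 is not a multiple of 84 (since 42 = 0·84 + 42), so 84 ∤ 42.

Not equivalent: only (⇒) holds.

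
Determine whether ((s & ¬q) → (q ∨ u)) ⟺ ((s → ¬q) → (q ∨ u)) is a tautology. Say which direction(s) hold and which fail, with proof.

Only the converse holds.

[⇒] This fails. Under u = F, s = F, q = F, the left side is true but the right side is false.

[⇐] Assume the antecedent. If u is true, (s & ¬q) → (q ∨ u) reduces to true regardless of the other variables. If u is false, the antecedent forces (u = F, s = F, q = T) or (u = F, s = T, q = T), and (s & ¬q) → (q ∨ u) holds there. Either way (s & ¬q) → (q ∨ u) holds.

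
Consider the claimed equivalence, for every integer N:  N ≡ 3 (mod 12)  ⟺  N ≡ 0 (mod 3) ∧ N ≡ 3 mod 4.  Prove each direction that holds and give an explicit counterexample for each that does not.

(⇐) If N ≡ 0 (mod 3) and N ≡ 3 (mod 4), then by the Chinese remainder theorem N ≡ 3 (mod 12). This is exactly N ≡ 3 (mod 12).

(⇒) Suppose N ≡ 3 (mod 12); write N = 12j + 3. Since 3 ∣ 12, reducing mod 3 gives N ≡ 3 ≡ 0 (mod 3); since 4 ∣ 12, reducing mod 4 gives N ≡ 3 (mod 4).

Both directions hold; the statement is true.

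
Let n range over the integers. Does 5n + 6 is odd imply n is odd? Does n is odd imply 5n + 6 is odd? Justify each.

(⟹) Suppose 5n + 6 is odd. Since 5 is odd, 5n and n have the same parity, so 5n + 6 ≡ n + 6 (mod 2). As 6 is even, 5n + 6 is odd exactly when n is odd. Thus n is odd.

(⟸) Conversely, suppose n is odd; write n = 2j + 1. Then 5n + 6 = 5·(2j + 1) + 6 = 2·5j + 11, which is odd.

Both directions hold.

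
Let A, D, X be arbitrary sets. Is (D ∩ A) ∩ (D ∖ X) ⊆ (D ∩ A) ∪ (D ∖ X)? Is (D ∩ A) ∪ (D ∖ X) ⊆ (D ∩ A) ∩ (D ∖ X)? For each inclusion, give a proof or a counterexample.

(⊆) holds; (⊇) fails.

(⊆) Let x ∈ (D ∩ A) ∩ (D ∖ X). Then x ∈ A ∩ D and x ∉ X, from which x ∈ (D ∩ A) ∪ (D ∖ X).

(⊇) This inclusion fails. Take A = ∅, D = {1}, X = ∅; then 1 ∈ (D ∩ A) ∪ (D ∖ X) but 1 ∉ (D ∩ A) ∩ (D ∖ X).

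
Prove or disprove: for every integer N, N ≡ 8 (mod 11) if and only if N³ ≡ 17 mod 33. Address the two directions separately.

(←) The residues r modulo 33 with r³ ≡ 17 (mod 33) are exactly {8}, and each is ≡ 8 (mod 11).

(→) This fails: take N = 19. Then 19 ≡ 8 (mod 11), but 19³ = 6859 ≡ 28 (mod 33), not 17.

The forward direction fails; the converse holds.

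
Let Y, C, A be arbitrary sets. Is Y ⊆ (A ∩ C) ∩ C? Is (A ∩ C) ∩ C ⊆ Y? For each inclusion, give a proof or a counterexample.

Forward inclusion. This inclusion fails. Take Y = {1}, C = ∅, A = ∅; then 1 ∈ Y but 1 ∉ (A ∩ C) ∩ C.

Reverse inclusion. This inclusion fails. Take Y = ∅, C = {1}, A = {1}; then 1 ∈ (A ∩ C) ∩ C but 1 ∉ Y.

(⊆) fails and (⊇) fails.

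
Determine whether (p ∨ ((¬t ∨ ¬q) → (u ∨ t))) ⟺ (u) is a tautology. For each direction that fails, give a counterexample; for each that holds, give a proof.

Forward direction. This fails. Under p = T, q = F, t = F, u = F, the left side is true but the right side is false.

Converse. Assume the antecedent. If u is true, p ∨ ((¬t ∨ ¬q) → (u ∨ t)) reduces to true regardless of the other variables. If u is false, the antecedent cannot hold. Either way p ∨ ((¬t ∨ ¬q) → (u ∨ t)) holds.

Only the reverse direction holds.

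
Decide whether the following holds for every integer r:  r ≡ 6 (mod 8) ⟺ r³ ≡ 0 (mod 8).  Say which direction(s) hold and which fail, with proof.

[⇒] Suppose r ≡ 6 (mod 8). Write r = 8j + 6. Then (8j + 6)³ = 512j³ + 1152j² + 864j + 216 = 8(64j³ + 144j² + 108j + 27) + 0, so r³ ≡ 0 (mod 8).

[⇐] This fails: take r = 0. Then 0³ = 0 ≡ 0 (mod 8), yet 0 ≡ 0 (mod 8), not 6.

The forward direction holds; the converse fails.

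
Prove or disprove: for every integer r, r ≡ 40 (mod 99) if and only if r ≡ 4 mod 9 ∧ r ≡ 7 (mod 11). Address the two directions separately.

(⇒) Suppose r ≡ 40 (mod 99); write r = 99j + 40. Since 9 ∣ 99, reducing mod 9 gives r ≡ 40 ≡ 4 (mod 9); since 11 ∣ 99, reducing mod 11 gives r ≡ 40 ≡ 7 (mod 11).

(⇐) Conversely, if r ≡ 4 (mod 9) and r ≡ 7 (mod 11), then by the Chinese remainder theorem r ≡ 40 (mod 99). This is exactly r ≡ 40 (mod 99).

Both directions hold; the statement is true.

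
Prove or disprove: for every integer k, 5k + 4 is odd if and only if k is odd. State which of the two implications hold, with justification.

Equivalent; both directions hold.

Forward direction. Suppose 5k + 4 is odd. Since 5 is odd, 5k and k have the same parity, so 5k + 4 ≡ k + 4 (mod 2). As 4 is even, 5k + 4 is odd exactly when k is odd. Thus k is odd.

Converse. Suppose k is odd; write k = 2j + 1. Then 5k + 4 = 5·(2j + 1) + 4 = 2·5j + 9, which is odd.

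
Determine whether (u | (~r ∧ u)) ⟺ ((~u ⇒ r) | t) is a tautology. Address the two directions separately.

[⇒] Assume the antecedent. If t is true, (~u ⇒ r) | t reduces to true regardless of the other variables. If t is false, the antecedent forces (t = F, r = F, u = T) or (t = F, r = T, u = T), and (~u ⇒ r) | t holds there. Either way (~u ⇒ r) | t holds.

[⇐] This fails. Under t = T, r = F, u = F, the left side is false but the right side is true.

Not equivalent: only (⇒) holds.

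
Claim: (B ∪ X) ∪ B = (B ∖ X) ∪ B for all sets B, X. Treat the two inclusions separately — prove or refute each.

Only the reverse inclusion holds.

Forward inclusion. This inclusion fails. Take B = ∅, X = {1}; then 1 ∈ (B ∪ X) ∪ B but 1 ∉ (B ∖ X) ∪ B.

Reverse inclusion. Let x ∈ (B ∖ X) ∪ B. Then either x ∈ B and x ∉ X; or x ∈ B ∩ X. In each case x ∈ (B ∪ X) ∪ B, so (B ∖ X) ∪ B ⊆ (B ∪ X) ∪ B.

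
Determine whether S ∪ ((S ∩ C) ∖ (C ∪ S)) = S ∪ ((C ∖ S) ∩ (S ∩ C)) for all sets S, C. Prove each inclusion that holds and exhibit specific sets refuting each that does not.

(⟹) Let x ∈ S ∪ ((S ∩ C) ∖ (C ∪ S)). Then either x ∈ S and x ∉ C; or x ∈ S ∩ C. In each case x ∈ S ∪ ((C ∖ S) ∩ (S ∩ C)), so S ∪ ((S ∩ C) ∖ (C ∪ S)) ⊆ S ∪ ((C ∖ S) ∩ (S ∩ C)).

(⟸) Let x ∈ S ∪ ((C ∖ S) ∩ (S ∩ C)). Then either x ∈ S and x ∉ C; or x ∈ S ∩ C. In each case x ∈ S ∪ ((S ∩ C) ∖ (C ∪ S)), so S ∪ ((C ∖ S) ∩ (S ∩ C)) ⊆ S ∪ ((S ∩ C) ∖ (C ∪ S)).

The two sets are equal.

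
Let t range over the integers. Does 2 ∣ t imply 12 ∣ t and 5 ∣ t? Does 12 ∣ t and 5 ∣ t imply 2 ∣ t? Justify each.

The forward direction fails; the converse holds.

(⟹) This fails: take t = 2. Certainly 2 ∣ 2, but 12 ∤ 2.

(⟸) Suppose 12 ∣ t and 5 ∣ t. Any common multiple of 12 and 5 is a multiple of their lcm; here gcd(12, 5) = 1, so lcm(12, 5) = 12·5 = 60, so 60 ∣ t. Since 2 ∣ 60, it follows that 2 ∣ t.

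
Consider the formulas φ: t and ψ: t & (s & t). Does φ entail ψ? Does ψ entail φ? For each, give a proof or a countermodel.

Only the reverse direction holds.

(→) This fails. Under t = T, s = F, the left side is true but the right side is false.

(←) Assume the antecedent. If t is true, t reduces to true regardless of the other variables. If t is false, the antecedent cannot hold. Either way t holds.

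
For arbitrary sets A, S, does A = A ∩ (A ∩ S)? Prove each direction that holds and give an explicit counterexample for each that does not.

(⊆) This inclusion fails. Take A = {1}, S = ∅; then 1 ∈ A but 1 ∉ A ∩ (A ∩ S).

(⊇) Let x ∈ A ∩ (A ∩ S). Then x ∈ A ∩ S, from which x ∈ A.

The sets are not equal: only the reverse inclusion holds.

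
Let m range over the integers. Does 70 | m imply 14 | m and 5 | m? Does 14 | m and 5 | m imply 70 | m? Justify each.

Equivalent; both directions hold.

(⇐) Suppose 14 ∣ m and 5 ∣ m. Any common multiple of 14 and 5 is a multiple of their lcm; here gcd(14, 5) = 1, so lcm(14, 5) = 14·5 = 70, so 70 ∣ m.

(⇒) If 70 ∣ m, write m = 70q. Since 70 = 5·14, m = 14·(5q), so 14 ∣ m; and since 70 = 14·5, m = 5·(14q), so 5 ∣ m.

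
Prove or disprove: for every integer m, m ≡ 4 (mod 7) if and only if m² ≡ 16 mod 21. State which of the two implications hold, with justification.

(→) This fails: take m = 18. Then 18 ≡ 4 (mod 7), but 18² = 324 ≡ 9 (mod 21), not 16.

(←) This fails: take m = 10. Then 10² = 100 ≡ 16 (mod 21), yet 10 ≡ 3 (mod 7), not 4.

Neither direction holds.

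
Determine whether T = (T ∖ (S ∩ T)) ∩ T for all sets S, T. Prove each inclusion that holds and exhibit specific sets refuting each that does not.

(⟹) This inclusion fails. Take S = {1}, T = {1}; then 1 ∈ T but 1 ∉ (T ∖ (S ∩ T)) ∩ T.

(⟸) Let x ∈ (T ∖ (S ∩ T)) ∩ T. Then x ∈ T and x ∉ S, from which x ∈ T.

The sets are not equal: only the reverse inclusion holds.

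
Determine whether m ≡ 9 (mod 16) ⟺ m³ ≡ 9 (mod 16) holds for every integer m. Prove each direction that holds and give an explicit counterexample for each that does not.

Both directions hold.

Converse. Suppose m³ ≡ 9 (mod 16). The only residue r in {0, …, 15} with r³ ≡ 9 (mod 16) is r = 9, so m ≡ 9 (mod 16).

Forward direction. Suppose m ≡ 9 (mod 16). Write m = 16j + 9. Then (16j + 9)³ = 4096j³ + 6912j² + 3888j + 729 = 16(256j³ + 432j² + 243j + 45) + 9, so m³ ≡ 9 (mod 16).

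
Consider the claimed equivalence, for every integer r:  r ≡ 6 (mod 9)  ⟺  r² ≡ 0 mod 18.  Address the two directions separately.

(⟹) This fails: take r = 15. Then 15 ≡ 6 (mod 9), but 15² = 225 ≡ 9 (mod 18), not 0.

(⟸) This fails: take r = 0. Then 0² = 0 ≡ 0 (mod 18), yet 0 ≡ 0 (mod 9), not 6.

Neither direction holds.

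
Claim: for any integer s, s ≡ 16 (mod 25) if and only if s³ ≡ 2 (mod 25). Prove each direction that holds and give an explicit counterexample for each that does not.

Neither direction holds.

(⇒) This fails: take s = 16. Then 16 ≡ 16 (mod 25), but 16³ = 4096 ≡ 21 (mod 25), not 2.

(⇐) This fails: take s = 3. Then 3³ = 27 ≡ 2 (mod 25), yet 3 ≡ 3 (mod 25), not 16.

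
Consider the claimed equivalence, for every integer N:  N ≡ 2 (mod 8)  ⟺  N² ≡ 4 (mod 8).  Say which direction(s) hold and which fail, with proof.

(⇒) holds; (⇐) fails.

Forward direction. Suppose N ≡ 2 (mod 8). Write N = 8j + 2. Then (8j + 2)² = 64j² + 32j + 4 = 8(8j² + 4j) + 4, so N² ≡ 4 (mod 8).

Converse. This fails: take N = 6. Then 6² = 36 ≡ 4 (mod 8), yet 6 ≡ 6 (mod 8), not 2.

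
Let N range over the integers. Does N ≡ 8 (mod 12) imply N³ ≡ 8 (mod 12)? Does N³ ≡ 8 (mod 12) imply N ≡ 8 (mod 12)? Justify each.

(⟸) This fails: take N = 2. Then 2³ = 8 ≡ 8 (mod 12), yet 2 ≡ 2 (mod 12), not 8.

(⟹) Suppose N ≡ 8 (mod 12). Write N = 12j + 8. Then (12j + 8)³ = 1728j³ + 3456j² + 2304j + 512 = 12(144j³ + 288j² + 192j + 42) + 8, so N³ ≡ 8 (mod 12).

(⇒) holds; (⇐) fails.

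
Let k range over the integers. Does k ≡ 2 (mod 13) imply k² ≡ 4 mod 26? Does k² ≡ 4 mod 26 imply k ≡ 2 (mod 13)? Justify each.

(→) This fails: take k = 15. Then 15 ≡ 2 (mod 13), but 15² = 225 ≡ 17 (mod 26), not 4.

(←) This fails: take k = 24. Then 24² = 576 ≡ 4 (mod 26), yet 24 ≡ 11 (mod 13), not 2.

(⇒) fails and (⇐) fails.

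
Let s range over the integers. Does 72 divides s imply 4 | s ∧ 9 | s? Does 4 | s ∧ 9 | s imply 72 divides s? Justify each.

Forward direction. If 72 ∣ s, write s = 72q. Since 72 = 18·4, s = 4·(18q), so 4 ∣ s; and since 72 = 8·9, s = 9·(8q), so 9 ∣ s.

Converse. This fails: take s = 36. Both 4 ∣ 36 and 9 ∣ 36, yet 36 is not a multiple of 72 (since 36 = 0·72 + 36), so 72 ∤ 36.

Only the forward direction holds.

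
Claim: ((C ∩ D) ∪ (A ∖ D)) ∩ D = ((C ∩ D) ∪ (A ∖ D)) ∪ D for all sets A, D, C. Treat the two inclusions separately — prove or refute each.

(⟹) Let x ∈ ((C ∩ D) ∪ (A ∖ D)) ∩ D. Then either x ∈ D ∩ C and x ∉ A; or x ∈ A ∩ D ∩ C. In each case x ∈ ((C ∩ D) ∪ (A ∖ D)) ∪ D, so ((C ∩ D) ∪ (A ∖ D)) ∩ D ⊆ ((C ∩ D) ∪ (A ∖ D)) ∪ D.

(⟸) This inclusion fails. Take A = {1}, D = ∅, C = ∅; then 1 ∈ ((C ∩ D) ∪ (A ∖ D)) ∪ D but 1 ∉ ((C ∩ D) ∪ (A ∖ D)) ∩ D.

(⊆) holds; (⊇) fails.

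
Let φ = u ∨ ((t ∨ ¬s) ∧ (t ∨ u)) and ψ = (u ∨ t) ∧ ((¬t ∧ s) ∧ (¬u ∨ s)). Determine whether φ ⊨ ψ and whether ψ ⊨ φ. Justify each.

Converse. Assume the antecedent. If u is true, u ∨ ((t ∨ ¬s) ∧ (t ∨ u)) reduces to true regardless of the other variables. If u is false, the antecedent cannot hold. Either way u ∨ ((t ∨ ¬s) ∧ (t ∨ u)) holds.

Forward direction. This fails. Under u = T, t = F, s = F, the left side is true but the right side is false.

(⇒) fails; (⇐) holds.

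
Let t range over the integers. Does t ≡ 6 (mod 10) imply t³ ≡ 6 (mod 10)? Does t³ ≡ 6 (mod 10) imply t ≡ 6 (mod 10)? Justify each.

Equivalent; both directions hold.

(⟹) Suppose t ≡ 6 (mod 10). Write t = 10j + 6. Then (10j + 6)³ = 1000j³ + 1800j² + 1080j + 216 = 10(100j³ + 180j² + 108j + 21) + 6, so t³ ≡ 6 (mod 10).

(⟸) For the converse, argue contrapositively. If t ≢ 6 (mod 10), then t is congruent to one of 0, 1, 2, 3, 4, 5, 7, 8, 9 modulo 10, and these give t³ ≡ 0, 1, 8, 7, 4, 5, 3, 2, 9 respectively — never 6.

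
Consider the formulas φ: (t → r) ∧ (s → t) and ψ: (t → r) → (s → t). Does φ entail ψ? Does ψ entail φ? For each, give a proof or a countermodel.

[⇐] This fails. Under r = F, s = F, t = T, the left side is false but the right side is true.

[⇒] Assume the antecedent. If s is true, the antecedent forces (r = T, s = T, t = T), and (t → r) → (s → t) holds there. If s is false, (t → r) → (s → t) reduces to true regardless of the other variables. Either way (t → r) → (s → t) holds.

Only the forward implication holds.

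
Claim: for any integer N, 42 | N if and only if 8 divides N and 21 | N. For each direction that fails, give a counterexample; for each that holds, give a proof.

Only the converse holds.

[⇒] This fails: take N = 42. Certainly 42 ∣ 42, but 8 ∤ 42.

[⇐] Suppose 8 ∣ N and 21 ∣ N. Any common multiple of 8 and 21 is a multiple of their lcm; here gcd(8, 21) = 1, so lcm(8, 21) = 8·21 = 168, so 168 ∣ N. Since 42 ∣ 168, it follows that 42 ∣ N.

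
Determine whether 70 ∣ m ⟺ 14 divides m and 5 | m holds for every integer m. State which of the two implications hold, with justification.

Converse. Suppose 14 ∣ m and 5 ∣ m. Any common multiple of 14 and 5 is a multiple of their lcm; here gcd(14, 5) = 1, so lcm(14, 5) = 14·5 = 70, so 70 ∣ m.

Forward direction. If 70 ∣ m, write m = 70q. Since 70 = 5·14, m = 14·(5q), so 14 ∣ m; and since 70 = 14·5, m = 5·(14q), so 5 ∣ m.

Both directions hold.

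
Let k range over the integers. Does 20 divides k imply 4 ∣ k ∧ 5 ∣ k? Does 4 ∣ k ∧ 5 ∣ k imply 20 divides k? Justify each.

Both directions hold; the statement is true.

[⇒] If 20 ∣ k, write k = 20q. Since 20 = 5·4, k = 4·(5q), so 4 ∣ k; and since 20 = 4·5, k = 5·(4q), so 5 ∣ k.

[⇐] Suppose 4 ∣ k and 5 ∣ k. Any common multiple of 4 and 5 is a multiple of their lcm; here gcd(4, 5) = 1, so lcm(4, 5) = 4·5 = 20, so 20 ∣ k.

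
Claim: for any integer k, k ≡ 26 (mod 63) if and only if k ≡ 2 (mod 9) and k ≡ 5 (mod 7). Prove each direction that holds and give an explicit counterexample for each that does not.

Forward direction. This fails: k = 26 gives 26 ≡ 26 (mod 63) but 26 ≡ 8 (mod 9), so the conjunction on the right does not hold.

Converse. This fails: k = 47 satisfies both congruences on the right (47 ≡ 2 mod 9 and 47 ≡ 5 mod 7) yet 47 ≡ 47 (mod 63), not 26.

Neither direction holds.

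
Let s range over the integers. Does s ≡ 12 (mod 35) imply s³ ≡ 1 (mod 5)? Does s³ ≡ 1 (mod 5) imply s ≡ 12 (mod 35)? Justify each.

(⟹) This fails: take s = 12. Then 12 ≡ 12 (mod 35), but 12³ = 1728 ≡ 3 (mod 5), not 1.

(⟸) This fails: take s = 1. Then 1³ = 1 ≡ 1 (mod 5), yet 1 ≡ 1 (mod 35), not 12.

Neither direction holds.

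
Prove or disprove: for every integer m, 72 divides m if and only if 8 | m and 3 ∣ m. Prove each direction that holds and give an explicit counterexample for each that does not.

(⟹) If 72 ∣ m, write m = 72q. Since 72 = 9·8, m = 8·(9q), so 8 ∣ m; and since 72 = 24·3, m = 3·(24q), so 3 ∣ m.

(⟸) This fails: take m = 24. Both 8 ∣ 24 and 3 ∣ 24, yet 24 is not a multiple of 72 (since 24 = 0·72 + 24), so 72 ∤ 24.

Not equivalent: only (⇒) holds.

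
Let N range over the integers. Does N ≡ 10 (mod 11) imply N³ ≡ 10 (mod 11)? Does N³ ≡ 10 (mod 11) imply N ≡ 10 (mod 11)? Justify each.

(⟹) Suppose N ≡ 10 (mod 11). Write N = 11j + 10. Then (11j + 10)³ = 1331j³ + 3630j² + 3300j + 1000 = 11(121j³ + 330j² + 300j + 90) + 10, so N³ ≡ 10 (mod 11).

(⟸) For the converse, argue contrapositively. If N ≢ 10 (mod 11), then N is congruent to one of 0, 1, 2, 3, 4, 5, 6, 7, 8, 9 modulo 11, and these give N³ ≡ 0, 1, 8, 5, 9, 4, 7, 2, 6, 3 respectively — never 10.

The biconditional holds.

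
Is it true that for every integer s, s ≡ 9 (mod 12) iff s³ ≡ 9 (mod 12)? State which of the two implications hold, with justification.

Both directions hold.

[⇒] Suppose s ≡ 9 (mod 12). Write s = 12j + 9. Then (12j + 9)³ = 1728j³ + 3888j² + 2916j + 729 = 12(144j³ + 324j² + 243j + 60) + 9, so s³ ≡ 9 (mod 12).

[⇐] For the converse, argue contrapositively. If s ≢ 9 (mod 12), then s is congruent to one of 0, 1, 2, 3, 4, 5, 6, 7, 8, 10, 11 modulo 12, and these give s³ ≡ 0, 1, 8, 3, 4, 5, 0, 7, 8, 4, 11 respectively — never 9.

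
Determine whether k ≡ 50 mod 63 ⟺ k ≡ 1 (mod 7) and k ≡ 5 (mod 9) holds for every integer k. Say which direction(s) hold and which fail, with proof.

Converse. If k ≡ 1 (mod 7) and k ≡ 5 (mod 9), then by the Chinese remainder theorem k ≡ 50 (mod 63). This is exactly k ≡ 50 (mod 63).

Forward direction. Suppose k ≡ 50 (mod 63); write k = 63j + 50. Since 7 ∣ 63, reducing mod 7 gives k ≡ 50 ≡ 1 (mod 7); since 9 ∣ 63, reducing mod 9 gives k ≡ 50 ≡ 5 (mod 9).

Equivalent; both directions hold.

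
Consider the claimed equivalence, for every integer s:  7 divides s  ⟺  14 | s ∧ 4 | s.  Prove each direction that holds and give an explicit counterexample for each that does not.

(⇒) fails; (⇐) holds.

Forward direction. This fails: take s = 7. Certainly 7 ∣ 7, but 14 ∤ 7.

Converse. Suppose 14 ∣ s and 4 ∣ s. Any common multiple of 14 and 4 is a multiple of their lcm; here lcm(14, 4) = 14·4/gcd(14, 4) = 56/2 = 28, so 28 ∣ s. Since 7 ∣ 28, it follows that 7 ∣ s.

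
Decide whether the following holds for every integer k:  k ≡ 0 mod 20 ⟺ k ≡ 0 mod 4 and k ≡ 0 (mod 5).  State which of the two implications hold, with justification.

(⟹) Suppose k ≡ 0 (mod 20); write k = 20j + 0. Since 4 ∣ 20, reducing mod 4 gives k ≡ 0 (mod 4); since 5 ∣ 20, reducing mod 5 gives k ≡ 0 (mod 5).

(⟸) Conversely, if k ≡ 0 (mod 4) and k ≡ 0 (mod 5), then by the Chinese remainder theorem k ≡ 0 (mod 20). This is exactly k ≡ 0 (mod 20).

The biconditional holds.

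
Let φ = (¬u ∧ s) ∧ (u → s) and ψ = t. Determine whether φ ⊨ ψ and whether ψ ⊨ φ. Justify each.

(⇒) fails and (⇐) fails.

(⇒) This fails. Under t = F, u = F, s = T, the left side is true but the right side is false.

(⇐) This fails. Under t = T, u = F, s = F, the left side is false but the right side is true.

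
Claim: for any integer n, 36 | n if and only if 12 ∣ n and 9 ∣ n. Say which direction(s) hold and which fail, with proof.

Equivalent; both directions hold.

(⟹) If 36 ∣ n, write n = 36q. Since 36 = 3·12, n = 12·(3q), so 12 ∣ n; and since 36 = 4·9, n = 9·(4q), so 9 ∣ n.

(⟸) Suppose 12 ∣ n and 9 ∣ n. Any common multiple of 12 and 9 is a multiple of their lcm; here lcm(12, 9) = 12·9/gcd(12, 9) = 108/3 = 36, so 36 ∣ n.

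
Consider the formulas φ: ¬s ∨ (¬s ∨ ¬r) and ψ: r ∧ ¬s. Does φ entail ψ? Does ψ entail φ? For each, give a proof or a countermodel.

(⇒) fails; (⇐) holds.

(→) This fails. Under r = F, s = F, the left side is true but the right side is false.

(←) Assume the antecedent. If r is true, the antecedent forces (r = T, s = F), and ¬s ∨ (¬s ∨ ¬r) holds there. If r is false, the antecedent cannot hold. Either way ¬s ∨ (¬s ∨ ¬r) holds.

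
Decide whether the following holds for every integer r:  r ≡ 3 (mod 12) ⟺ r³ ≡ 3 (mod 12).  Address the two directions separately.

[⇒] Suppose r ≡ 3 (mod 12). Write r = 12j + 3. Then (12j + 3)³ = 1728j³ + 1296j² + 324j + 27 = 12(144j³ + 108j² + 27j + 2) + 3, so r³ ≡ 3 (mod 12).

[⇐] For the converse, argue contrapositively. If r ≢ 3 (mod 12), then r is congruent to one of 0, 1, 2, 4, 5, 6, 7, 8, 9, 10, 11 modulo 12, and these give r³ ≡ 0, 1, 8, 4, 5, 0, 7, 8, 9, 4, 11 respectively — never 3.

Both directions hold; the statement is true.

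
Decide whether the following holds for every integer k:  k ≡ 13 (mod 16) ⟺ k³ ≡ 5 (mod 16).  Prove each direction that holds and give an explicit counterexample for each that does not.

The biconditional holds.

(⟹) Suppose k ≡ 13 (mod 16). Write k = 16j + 13. Then (16j + 13)³ = 4096j³ + 9984j² + 8112j + 2197 = 16(256j³ + 624j² + 507j + 137) + 5, so k³ ≡ 5 (mod 16).

(⟸) Conversely, suppose k³ ≡ 5 (mod 16). The only residue r in {0, …, 15} with r³ ≡ 5 (mod 16) is r = 13, so k ≡ 13 (mod 16).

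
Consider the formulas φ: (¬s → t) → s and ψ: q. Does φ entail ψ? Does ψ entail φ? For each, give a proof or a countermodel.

(→) This fails. Under t = F, q = F, s = F, the left side is true but the right side is false.

(←) This fails. Under t = T, q = T, s = F, the left side is false but the right side is true.

Both directions fail.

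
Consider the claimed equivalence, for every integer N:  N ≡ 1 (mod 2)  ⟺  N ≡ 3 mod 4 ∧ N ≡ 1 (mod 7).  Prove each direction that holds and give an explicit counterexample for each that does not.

(⇒) This fails: N = 1 gives 1 ≡ 1 (mod 2) but 1 ≡ 1 (mod 4), so the conjunction on the right does not hold.

(⇐) Conversely, if N ≡ 3 (mod 4) and N ≡ 1 (mod 7), then by the Chinese remainder theorem N ≡ 15 (mod 28). Since 15 ≡ 1 (mod 2) and 2 ∣ 28, we get N ≡ 1 (mod 2).

Only the reverse direction holds.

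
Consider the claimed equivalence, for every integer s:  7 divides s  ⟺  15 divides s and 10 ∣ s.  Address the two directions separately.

Neither direction holds.

[⇒] This fails: take s = 7. Certainly 7 ∣ 7, but 15 ∤ 7.

[⇐] This fails: take s = 30. Both 15 ∣ 30 and 10 ∣ 30, yet 30 is not a multiple of 7 (since 30 = 4·7 + 2), so 7 ∤ 30.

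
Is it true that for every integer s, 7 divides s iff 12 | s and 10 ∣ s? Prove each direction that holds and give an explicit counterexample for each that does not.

Neither direction holds.

Forward direction. This fails: take s = 7. Certainly 7 ∣ 7, but 12 ∤ 7.

Converse. This fails: take s = 60. Both 12 ∣ 60 and 10 ∣ 60, yet 60 is not a multiple of 7 (since 60 = 8·7 + 4), so 7 ∤ 60.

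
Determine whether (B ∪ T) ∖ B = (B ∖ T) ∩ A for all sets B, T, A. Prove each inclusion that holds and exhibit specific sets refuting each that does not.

(⊆) This inclusion fails. Take B = ∅, T = {1}, A = ∅; then 1 ∈ (B ∪ T) ∖ B but 1 ∉ (B ∖ T) ∩ A.

(⊇) This inclusion fails. Take B = {1}, T = ∅, A = {1}; then 1 ∈ (B ∖ T) ∩ A but 1 ∉ (B ∪ T) ∖ B.

Neither inclusion holds.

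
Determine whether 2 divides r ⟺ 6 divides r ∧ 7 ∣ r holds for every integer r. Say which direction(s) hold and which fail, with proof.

(⟹) This fails: take r = 2. Certainly 2 ∣ 2, but 6 ∤ 2.

(⟸) Suppose 6 ∣ r and 7 ∣ r. Any common multiple of 6 and 7 is a multiple of their lcm; here gcd(6, 7) = 1, so lcm(6, 7) = 6·7 = 42, so 42 ∣ r. Since 2 ∣ 42, it follows that 2 ∣ r.

Not equivalent: only (⇐) holds.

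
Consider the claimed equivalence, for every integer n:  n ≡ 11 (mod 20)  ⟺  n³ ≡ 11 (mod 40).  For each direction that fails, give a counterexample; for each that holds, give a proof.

The forward direction fails; the converse holds.

(⇒) This fails: take n = 31. Then 31 ≡ 11 (mod 20), but 31³ = 29791 ≡ 31 (mod 40), not 11.

(⇐) Conversely, the residues r modulo 40 with r³ ≡ 11 (mod 40) are exactly {11}, and each is ≡ 11 (mod 20).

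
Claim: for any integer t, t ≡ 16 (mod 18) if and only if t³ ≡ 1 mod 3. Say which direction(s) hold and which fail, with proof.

(⟸) This fails: take t = 1. Then 1³ = 1 ≡ 1 (mod 3), yet 1 ≡ 1 (mod 18), not 16.

(⟹) Suppose t ≡ 16 (mod 18). Then t³ ≡ 16³ = 4096 (mod 18), and since 3 ∣ 18, also t³ ≡ 1 (mod 3).

(⇒) holds; (⇐) fails.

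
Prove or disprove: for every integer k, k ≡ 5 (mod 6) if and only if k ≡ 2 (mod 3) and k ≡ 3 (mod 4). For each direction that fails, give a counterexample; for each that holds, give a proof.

Forward direction. This fails: k = 5 gives 5 ≡ 5 (mod 6) but 5 ≡ 1 (mod 4), so the conjunction on the right does not hold.

Converse. If k ≡ 2 (mod 3) and k ≡ 3 (mod 4), then by the Chinese remainder theorem k ≡ 11 (mod 12). Since 11 ≡ 5 (mod 6) and 6 ∣ 12, we get k ≡ 5 (mod 6).

Only the converse holds.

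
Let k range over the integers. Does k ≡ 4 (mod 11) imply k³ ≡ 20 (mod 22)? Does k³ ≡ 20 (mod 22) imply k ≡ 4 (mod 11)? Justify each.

Forward direction. This fails: take k = 15. Then 15 ≡ 4 (mod 11), but 15³ = 3375 ≡ 9 (mod 22), not 20.

Converse. The residues r modulo 22 with r³ ≡ 20 (mod 22) are exactly {4}, and each is ≡ 4 (mod 11).

Not equivalent: only (⇐) holds.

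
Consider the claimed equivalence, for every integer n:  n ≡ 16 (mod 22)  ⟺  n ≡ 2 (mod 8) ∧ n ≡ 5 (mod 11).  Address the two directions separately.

Only the converse holds.

(⇒) This fails: n = 16 gives 16 ≡ 16 (mod 22) but 16 ≡ 0 (mod 8), so the conjunction on the right does not hold.

(⇐) Conversely, if n ≡ 2 (mod 8) and n ≡ 5 (mod 11), then by the Chinese remainder theorem n ≡ 82 (mod 88). Since 82 ≡ 16 (mod 22) and 22 ∣ 88, we get n ≡ 16 (mod 22).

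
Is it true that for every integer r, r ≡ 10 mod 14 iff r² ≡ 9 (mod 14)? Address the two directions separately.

Both directions fail.

Forward direction. This fails: take r = 10. Then 10 ≡ 10 (mod 14), but 10² = 100 ≡ 2 (mod 14), not 9.

Converse. This fails: take r = 3. Then 3² = 9 ≡ 9 (mod 14), yet 3 ≡ 3 (mod 14), not 10.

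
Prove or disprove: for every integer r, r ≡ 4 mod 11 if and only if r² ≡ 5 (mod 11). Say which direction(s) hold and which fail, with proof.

(→) Suppose r ≡ 4 mod 11. Write r = 11j + 4. Then (11j + 4)² = 121j² + 88j + 16 = 11(11j² + 8j + 1) + 5, so r² ≡ 5 (mod 11).

(←) This fails: take r = 7. Then 7² = 49 ≡ 5 (mod 11), yet 7 ≡ 7 (mod 11), not 4.

(⇒) holds; (⇐) fails.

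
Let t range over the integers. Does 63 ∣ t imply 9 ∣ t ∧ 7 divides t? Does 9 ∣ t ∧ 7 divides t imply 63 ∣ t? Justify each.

Equivalent; both directions hold.

[⇐] Suppose 9 ∣ t and 7 ∣ t. Any common multiple of 9 and 7 is a multiple of their lcm; here gcd(9, 7) = 1, so lcm(9, 7) = 9·7 = 63, so 63 ∣ t.

[⇒] If 63 ∣ t, write t = 63q. Since 63 = 7·9, t = 9·(7q), so 9 ∣ t; and since 63 = 9·7, t = 7·(9q), so 7 ∣ t.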